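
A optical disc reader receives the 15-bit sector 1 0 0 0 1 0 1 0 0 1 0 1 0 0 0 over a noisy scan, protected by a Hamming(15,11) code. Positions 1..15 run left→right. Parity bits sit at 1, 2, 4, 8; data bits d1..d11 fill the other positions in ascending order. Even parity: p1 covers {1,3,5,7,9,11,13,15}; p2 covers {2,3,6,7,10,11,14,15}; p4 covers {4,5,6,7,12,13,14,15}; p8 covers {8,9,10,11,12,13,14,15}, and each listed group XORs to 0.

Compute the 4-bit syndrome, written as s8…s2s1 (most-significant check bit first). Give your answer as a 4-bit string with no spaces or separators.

s1 (pos 1,3,5,7,9,11,13,15): 1⊕0⊕1⊕1⊕0⊕0⊕0⊕0 = 1
s2 (pos 2,3,6,7,10,11,14,15): 0⊕0⊕0⊕1⊕1⊕0⊕0⊕0 = 0
s4 (pos 4,5,6,7,12,13,14,15): 0⊕1⊕0⊕1⊕1⊕0⊕0⊕0 = 1
s8 (pos 8,9,10,11,12,13,14,15): 0⊕0⊕1⊕0⊕1⊕0⊕0⊕0 = 0
Syndrome s8…s1 = 0101 → error at position 5.

0101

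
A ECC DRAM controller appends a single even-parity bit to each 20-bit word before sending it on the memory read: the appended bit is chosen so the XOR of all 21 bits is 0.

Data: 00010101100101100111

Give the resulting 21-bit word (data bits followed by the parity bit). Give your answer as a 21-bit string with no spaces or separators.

000101011001011001110

XOR of the 20 data bits: 0⊕0⊕0⊕1⊕0⊕1⊕0⊕1⊕1⊕0⊕0⊕1⊕0⊕1⊕1⊕0⊕0⊕1⊕1⊕1 = 0
Parity bit = 0 (so all 21 bits XOR to 0).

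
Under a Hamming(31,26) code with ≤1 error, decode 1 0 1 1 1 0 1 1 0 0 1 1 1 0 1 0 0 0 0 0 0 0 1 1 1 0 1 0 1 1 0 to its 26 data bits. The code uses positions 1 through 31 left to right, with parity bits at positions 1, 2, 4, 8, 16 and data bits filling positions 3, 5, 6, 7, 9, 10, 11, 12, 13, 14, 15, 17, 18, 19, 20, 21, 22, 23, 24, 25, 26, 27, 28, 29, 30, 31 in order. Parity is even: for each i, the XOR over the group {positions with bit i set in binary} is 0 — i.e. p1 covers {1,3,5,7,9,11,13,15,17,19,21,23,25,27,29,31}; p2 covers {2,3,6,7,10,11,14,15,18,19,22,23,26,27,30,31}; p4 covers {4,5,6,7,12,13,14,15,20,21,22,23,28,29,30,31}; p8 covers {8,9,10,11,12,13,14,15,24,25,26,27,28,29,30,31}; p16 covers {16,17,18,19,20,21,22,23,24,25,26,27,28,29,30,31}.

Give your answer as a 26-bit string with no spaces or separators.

11000011101000000111010110

s1 (pos 1,3,5,7,9,11,13,15,17,19,21,23,25,27,29,31): 1⊕1⊕1⊕1⊕0⊕1⊕1⊕1⊕0⊕0⊕0⊕1⊕1⊕1⊕1⊕0 = 1
s2 (pos 2,3,6,7,10,11,14,15,18,19,22,23,26,27,30,31): 0⊕1⊕0⊕1⊕0⊕1⊕0⊕1⊕0⊕0⊕0⊕1⊕0⊕1⊕1⊕0 = 1
s4 (pos 4,5,6,7,12,13,14,15,20,21,22,23,28,29,30,31): 1⊕1⊕0⊕1⊕1⊕1⊕0⊕1⊕0⊕0⊕0⊕1⊕0⊕1⊕1⊕0 = 1
s8 (pos 8,9,10,11,12,13,14,15,24,25,26,27,28,29,30,31): 1⊕0⊕0⊕1⊕1⊕1⊕0⊕1⊕1⊕1⊕0⊕1⊕0⊕1⊕1⊕0 = 0
s16 (pos 16,17,18,19,20,21,22,23,24,25,26,27,28,29,30,31): 0⊕0⊕0⊕0⊕0⊕0⊕0⊕1⊕1⊕1⊕0⊕1⊕0⊕1⊕1⊕0 = 0
Syndrome s16…s1 = 00111 → error at position 7.
Flip position 7: 1011101100111010000000111010110 → 1011100100111010000000111010110
Read data bits from positions 3,5,6,7,9,10,11,12,13,14,15,17,18,19,20,21,22,23,24,25,26,27,28,29,30,31: 11000011101000000111010110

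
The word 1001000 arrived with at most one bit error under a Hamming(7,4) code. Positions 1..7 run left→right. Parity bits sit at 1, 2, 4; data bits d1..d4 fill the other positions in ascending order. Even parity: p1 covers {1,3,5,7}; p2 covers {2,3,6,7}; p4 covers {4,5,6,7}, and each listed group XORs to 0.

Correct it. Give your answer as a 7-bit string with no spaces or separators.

s1 (pos 1,3,5,7): 1⊕0⊕0⊕0 = 1
s2 (pos 2,3,6,7): 0⊕0⊕0⊕0 = 0
s4 (pos 4,5,6,7): 1⊕0⊕0⊕0 = 1
Syndrome s4…s1 = 101 → error at position 5.
Flip position 5: 1001000 → 1001100

1001100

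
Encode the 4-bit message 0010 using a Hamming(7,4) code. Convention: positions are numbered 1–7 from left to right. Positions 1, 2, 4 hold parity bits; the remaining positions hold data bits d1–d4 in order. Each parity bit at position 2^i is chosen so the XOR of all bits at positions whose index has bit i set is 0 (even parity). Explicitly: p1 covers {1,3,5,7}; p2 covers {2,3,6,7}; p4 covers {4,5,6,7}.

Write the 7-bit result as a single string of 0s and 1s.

0101010

Place data at non-parity positions: p1 p2 0 p4 0 1 0
p1 (pos 1,3,5,7): XOR of data positions = 0⊕0⊕0 = 0
p2 (pos 2,3,6,7): XOR of data positions = 0⊕1⊕0 = 1
p4 (pos 4,5,6,7): XOR of data positions = 0⊕1⊕0 = 1
Codeword: 0101010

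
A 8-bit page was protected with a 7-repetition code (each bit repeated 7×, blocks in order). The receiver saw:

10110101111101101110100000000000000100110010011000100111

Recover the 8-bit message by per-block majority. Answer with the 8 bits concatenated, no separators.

11100001

Block 1 (1011010): 4 ones → 1
Block 2 (1111101): 6 ones → 1
Block 3 (1011101): 5 ones → 1
Block 4 (0000000): 0 ones → 0
Block 5 (0000000): 0 ones → 0
Block 6 (1001100): 3 ones → 0
Block 7 (1001100): 3 ones → 0
Block 8 (0100111): 4 ones → 1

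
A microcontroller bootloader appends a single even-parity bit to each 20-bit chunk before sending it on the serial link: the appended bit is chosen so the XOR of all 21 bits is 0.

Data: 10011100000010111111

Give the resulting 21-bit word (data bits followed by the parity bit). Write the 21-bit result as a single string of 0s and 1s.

XOR of the 20 data bits: 1⊕0⊕0⊕1⊕1⊕1⊕0⊕0⊕0⊕0⊕0⊕0⊕1⊕0⊕1⊕1⊕1⊕1⊕1⊕1 = 1
Parity bit = 1 (so all 21 bits XOR to 0).

100111000000101111111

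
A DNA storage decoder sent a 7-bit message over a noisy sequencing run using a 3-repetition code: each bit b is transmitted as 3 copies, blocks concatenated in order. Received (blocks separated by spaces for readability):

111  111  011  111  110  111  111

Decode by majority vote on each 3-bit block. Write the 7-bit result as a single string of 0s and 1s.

Block 1 (111): 3 ones → 1
Block 2 (111): 3 ones → 1
Block 3 (011): 2 ones → 1
Block 4 (111): 3 ones → 1
Block 5 (110): 2 ones → 1
Block 6 (111): 3 ones → 1
Block 7 (111): 3 ones → 1

1111111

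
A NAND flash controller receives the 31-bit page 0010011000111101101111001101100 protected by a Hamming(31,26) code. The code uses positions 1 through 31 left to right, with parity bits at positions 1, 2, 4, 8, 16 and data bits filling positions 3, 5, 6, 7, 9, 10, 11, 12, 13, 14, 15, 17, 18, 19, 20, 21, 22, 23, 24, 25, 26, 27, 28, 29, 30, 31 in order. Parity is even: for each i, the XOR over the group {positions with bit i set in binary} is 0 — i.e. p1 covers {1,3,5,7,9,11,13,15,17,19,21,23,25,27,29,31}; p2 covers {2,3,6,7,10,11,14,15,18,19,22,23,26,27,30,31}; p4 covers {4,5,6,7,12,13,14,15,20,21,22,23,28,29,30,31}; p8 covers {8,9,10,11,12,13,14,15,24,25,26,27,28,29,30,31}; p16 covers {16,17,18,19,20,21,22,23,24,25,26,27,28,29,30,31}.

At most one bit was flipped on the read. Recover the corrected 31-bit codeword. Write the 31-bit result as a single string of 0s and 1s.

s1 (pos 1,3,5,7,9,11,13,15,17,19,21,23,25,27,29,31): 0⊕1⊕0⊕1⊕0⊕1⊕1⊕0⊕1⊕1⊕1⊕0⊕1⊕0⊕1⊕0 = 1
s2 (pos 2,3,6,7,10,11,14,15,18,19,22,23,26,27,30,31): 0⊕1⊕1⊕1⊕0⊕1⊕1⊕0⊕0⊕1⊕1⊕0⊕1⊕0⊕0⊕0 = 0
s4 (pos 4,5,6,7,12,13,14,15,20,21,22,23,28,29,30,31): 0⊕0⊕1⊕1⊕1⊕1⊕1⊕0⊕1⊕1⊕1⊕0⊕1⊕1⊕0⊕0 = 0
s8 (pos 8,9,10,11,12,13,14,15,24,25,26,27,28,29,30,31): 0⊕0⊕0⊕1⊕1⊕1⊕1⊕0⊕0⊕1⊕1⊕0⊕1⊕1⊕0⊕0 = 0
s16 (pos 16,17,18,19,20,21,22,23,24,25,26,27,28,29,30,31): 1⊕1⊕0⊕1⊕1⊕1⊕1⊕0⊕0⊕1⊕1⊕0⊕1⊕1⊕0⊕0 = 0
Syndrome s16…s1 = 00001 → error at position 1.
Flip position 1: 0010011000111101101111001101100 → 1010011000111101101111001101100

1010011000111101101111001101100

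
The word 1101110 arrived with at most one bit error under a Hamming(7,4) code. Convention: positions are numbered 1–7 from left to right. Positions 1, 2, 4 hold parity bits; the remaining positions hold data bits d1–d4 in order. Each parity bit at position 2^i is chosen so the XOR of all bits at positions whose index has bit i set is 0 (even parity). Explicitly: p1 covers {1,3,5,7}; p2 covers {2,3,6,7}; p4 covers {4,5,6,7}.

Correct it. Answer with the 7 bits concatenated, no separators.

1100110

s1 (pos 1,3,5,7): 1⊕0⊕1⊕0 = 0
s2 (pos 2,3,6,7): 1⊕0⊕1⊕0 = 0
s4 (pos 4,5,6,7): 1⊕1⊕1⊕0 = 1
Syndrome s4…s1 = 100 → error at position 4.
Flip position 4: 1101110 → 1100110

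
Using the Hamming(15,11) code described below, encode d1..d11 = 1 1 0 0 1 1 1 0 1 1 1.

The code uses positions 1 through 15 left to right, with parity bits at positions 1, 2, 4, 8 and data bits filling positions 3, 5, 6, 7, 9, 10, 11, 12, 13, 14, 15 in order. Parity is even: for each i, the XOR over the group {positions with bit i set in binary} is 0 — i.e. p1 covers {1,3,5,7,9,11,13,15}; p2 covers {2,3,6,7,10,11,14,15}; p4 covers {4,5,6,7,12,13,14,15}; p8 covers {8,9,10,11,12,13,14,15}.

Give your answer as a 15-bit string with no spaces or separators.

Place data at non-parity positions: p1 p2 1 p4 1 0 0 p8 1 1 1 0 1 1 1
p1 (pos 1,3,5,7,9,11,13,15): XOR of data positions = 1⊕1⊕0⊕1⊕1⊕1⊕1 = 0
p2 (pos 2,3,6,7,10,11,14,15): XOR of data positions = 1⊕0⊕0⊕1⊕1⊕1⊕1 = 1
p4 (pos 4,5,6,7,12,13,14,15): XOR of data positions = 1⊕0⊕0⊕0⊕1⊕1⊕1 = 0
p8 (pos 8,9,10,11,12,13,14,15): XOR of data positions = 1⊕1⊕1⊕0⊕1⊕1⊕1 = 0
Codeword: 011010001110111

011010001110111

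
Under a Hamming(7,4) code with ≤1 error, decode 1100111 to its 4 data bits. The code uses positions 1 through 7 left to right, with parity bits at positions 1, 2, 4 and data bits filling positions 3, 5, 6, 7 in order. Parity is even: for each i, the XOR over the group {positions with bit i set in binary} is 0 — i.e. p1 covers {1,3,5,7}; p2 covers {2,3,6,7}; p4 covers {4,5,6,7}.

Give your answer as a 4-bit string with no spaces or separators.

s1 (pos 1,3,5,7): 1⊕0⊕1⊕1 = 1
s2 (pos 2,3,6,7): 1⊕0⊕1⊕1 = 1
s4 (pos 4,5,6,7): 0⊕1⊕1⊕1 = 1
Syndrome s4…s1 = 111 → error at position 7.
Flip position 7: 1100111 → 1100110
Read data bits from positions 3,5,6,7: 0110

0110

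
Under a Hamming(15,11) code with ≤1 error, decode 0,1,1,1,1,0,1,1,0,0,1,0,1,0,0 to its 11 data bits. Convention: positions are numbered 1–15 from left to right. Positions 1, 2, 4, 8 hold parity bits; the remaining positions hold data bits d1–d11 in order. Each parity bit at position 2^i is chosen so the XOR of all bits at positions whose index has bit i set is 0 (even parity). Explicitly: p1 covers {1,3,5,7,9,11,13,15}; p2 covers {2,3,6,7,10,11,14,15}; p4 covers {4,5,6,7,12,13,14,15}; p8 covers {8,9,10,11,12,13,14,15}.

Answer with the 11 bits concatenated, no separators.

s1 (pos 1,3,5,7,9,11,13,15): 0⊕1⊕1⊕1⊕0⊕1⊕1⊕0 = 1
s2 (pos 2,3,6,7,10,11,14,15): 1⊕1⊕0⊕1⊕0⊕1⊕0⊕0 = 0
s4 (pos 4,5,6,7,12,13,14,15): 1⊕1⊕0⊕1⊕0⊕1⊕0⊕0 = 0
s8 (pos 8,9,10,11,12,13,14,15): 1⊕0⊕0⊕1⊕0⊕1⊕0⊕0 = 1
Syndrome s8…s1 = 1001 → error at position 9.
Flip position 9: 011110110010100 → 011110111010100
Read data bits from positions 3,5,6,7,9,10,11,12,13,14,15: 11011010100

11011010100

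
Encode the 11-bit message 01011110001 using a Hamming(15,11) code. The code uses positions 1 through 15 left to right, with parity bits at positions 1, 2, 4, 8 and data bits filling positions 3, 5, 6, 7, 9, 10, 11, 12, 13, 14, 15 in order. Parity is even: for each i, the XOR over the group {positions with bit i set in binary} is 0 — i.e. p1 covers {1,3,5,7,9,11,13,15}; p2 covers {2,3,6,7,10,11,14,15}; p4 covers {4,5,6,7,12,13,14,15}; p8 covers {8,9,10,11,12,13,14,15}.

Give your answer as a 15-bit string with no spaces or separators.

Place data at non-parity positions: p1 p2 0 p4 1 0 1 p8 1 1 1 0 0 0 1
p1 (pos 1,3,5,7,9,11,13,15): XOR of data positions = 0⊕1⊕1⊕1⊕1⊕0⊕1 = 1
p2 (pos 2,3,6,7,10,11,14,15): XOR of data positions = 0⊕0⊕1⊕1⊕1⊕0⊕1 = 0
p4 (pos 4,5,6,7,12,13,14,15): XOR of data positions = 1⊕0⊕1⊕0⊕0⊕0⊕1 = 1
p8 (pos 8,9,10,11,12,13,14,15): XOR of data positions = 1⊕1⊕1⊕0⊕0⊕0⊕1 = 0
Codeword: 100110101110001

100110101110001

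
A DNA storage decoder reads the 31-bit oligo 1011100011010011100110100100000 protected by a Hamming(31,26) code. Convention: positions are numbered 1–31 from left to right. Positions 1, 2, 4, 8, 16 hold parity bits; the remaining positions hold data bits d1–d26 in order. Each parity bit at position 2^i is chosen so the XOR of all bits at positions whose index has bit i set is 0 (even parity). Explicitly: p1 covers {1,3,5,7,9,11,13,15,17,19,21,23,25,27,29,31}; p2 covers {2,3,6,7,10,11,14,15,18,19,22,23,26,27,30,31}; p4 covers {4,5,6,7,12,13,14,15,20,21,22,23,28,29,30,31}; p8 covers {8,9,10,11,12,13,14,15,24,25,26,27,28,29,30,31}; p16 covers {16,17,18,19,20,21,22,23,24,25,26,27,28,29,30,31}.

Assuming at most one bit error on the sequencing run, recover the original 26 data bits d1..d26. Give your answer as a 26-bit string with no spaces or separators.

11001101011100110100100000

s1 (pos 1,3,5,7,9,11,13,15,17,19,21,23,25,27,29,31): 1⊕1⊕1⊕0⊕1⊕0⊕0⊕1⊕1⊕0⊕1⊕1⊕0⊕0⊕0⊕0 = 0
s2 (pos 2,3,6,7,10,11,14,15,18,19,22,23,26,27,30,31): 0⊕1⊕0⊕0⊕1⊕0⊕0⊕1⊕0⊕0⊕0⊕1⊕1⊕0⊕0⊕0 = 1
s4 (pos 4,5,6,7,12,13,14,15,20,21,22,23,28,29,30,31): 1⊕1⊕0⊕0⊕1⊕0⊕0⊕1⊕1⊕1⊕0⊕1⊕0⊕0⊕0⊕0 = 1
s8 (pos 8,9,10,11,12,13,14,15,24,25,26,27,28,29,30,31): 0⊕1⊕1⊕0⊕1⊕0⊕0⊕1⊕0⊕0⊕1⊕0⊕0⊕0⊕0⊕0 = 1
s16 (pos 16,17,18,19,20,21,22,23,24,25,26,27,28,29,30,31): 1⊕1⊕0⊕0⊕1⊕1⊕0⊕1⊕0⊕0⊕1⊕0⊕0⊕0⊕0⊕0 = 0
Syndrome s16…s1 = 01110 → error at position 14.
Flip position 14: 1011100011010011100110100100000 → 1011100011010111100110100100000
Read data bits from positions 3,5,6,7,9,10,11,12,13,14,15,17,18,19,20,21,22,23,24,25,26,27,28,29,30,31: 11001101011100110100100000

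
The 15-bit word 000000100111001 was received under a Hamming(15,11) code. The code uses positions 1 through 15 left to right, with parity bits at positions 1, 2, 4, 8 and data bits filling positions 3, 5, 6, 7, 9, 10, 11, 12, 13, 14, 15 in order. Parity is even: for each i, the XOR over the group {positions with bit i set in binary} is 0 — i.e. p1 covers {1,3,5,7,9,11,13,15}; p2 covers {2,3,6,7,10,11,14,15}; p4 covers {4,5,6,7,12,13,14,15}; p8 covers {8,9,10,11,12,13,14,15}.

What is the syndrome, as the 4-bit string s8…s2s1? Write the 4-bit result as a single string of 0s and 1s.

0101

s1 (pos 1,3,5,7,9,11,13,15): 0⊕0⊕0⊕1⊕0⊕1⊕0⊕1 = 1
s2 (pos 2,3,6,7,10,11,14,15): 0⊕0⊕0⊕1⊕1⊕1⊕0⊕1 = 0
s4 (pos 4,5,6,7,12,13,14,15): 0⊕0⊕0⊕1⊕1⊕0⊕0⊕1 = 1
s8 (pos 8,9,10,11,12,13,14,15): 0⊕0⊕1⊕1⊕1⊕0⊕0⊕1 = 0
Syndrome s8…s1 = 0101 → error at position 5.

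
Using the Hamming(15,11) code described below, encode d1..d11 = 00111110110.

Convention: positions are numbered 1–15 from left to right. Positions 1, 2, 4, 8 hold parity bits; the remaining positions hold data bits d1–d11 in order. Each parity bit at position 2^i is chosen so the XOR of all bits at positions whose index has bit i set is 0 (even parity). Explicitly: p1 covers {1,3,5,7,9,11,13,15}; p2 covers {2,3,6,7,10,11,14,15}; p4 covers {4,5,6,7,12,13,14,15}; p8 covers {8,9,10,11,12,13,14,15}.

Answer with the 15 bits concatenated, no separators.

Place data at non-parity positions: p1 p2 0 p4 0 1 1 p8 1 1 1 0 1 1 0
p1 (pos 1,3,5,7,9,11,13,15): XOR of data positions = 0⊕0⊕1⊕1⊕1⊕1⊕0 = 0
p2 (pos 2,3,6,7,10,11,14,15): XOR of data positions = 0⊕1⊕1⊕1⊕1⊕1⊕0 = 1
p4 (pos 4,5,6,7,12,13,14,15): XOR of data positions = 0⊕1⊕1⊕0⊕1⊕1⊕0 = 0
p8 (pos 8,9,10,11,12,13,14,15): XOR of data positions = 1⊕1⊕1⊕0⊕1⊕1⊕0 = 1
Codeword: 010001111110110

010001111110110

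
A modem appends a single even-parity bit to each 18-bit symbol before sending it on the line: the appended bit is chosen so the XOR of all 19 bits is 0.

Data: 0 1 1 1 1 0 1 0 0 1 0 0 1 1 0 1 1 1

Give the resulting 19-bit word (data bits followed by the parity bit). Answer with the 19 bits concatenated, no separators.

XOR of the 18 data bits: 0⊕1⊕1⊕1⊕1⊕0⊕1⊕0⊕0⊕1⊕0⊕0⊕1⊕1⊕0⊕1⊕1⊕1 = 1
Parity bit = 1 (so all 19 bits XOR to 0).

0111101001001101111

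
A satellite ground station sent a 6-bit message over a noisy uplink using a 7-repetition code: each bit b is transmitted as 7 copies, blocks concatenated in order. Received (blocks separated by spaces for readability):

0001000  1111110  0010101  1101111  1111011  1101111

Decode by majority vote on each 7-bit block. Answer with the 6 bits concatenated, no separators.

Block 1 (0001000): 1 one → 0
Block 2 (1111110): 6 ones → 1
Block 3 (0010101): 3 ones → 0
Block 4 (1101111): 6 ones → 1
Block 5 (1111011): 6 ones → 1
Block 6 (1101111): 6 ones → 1

010111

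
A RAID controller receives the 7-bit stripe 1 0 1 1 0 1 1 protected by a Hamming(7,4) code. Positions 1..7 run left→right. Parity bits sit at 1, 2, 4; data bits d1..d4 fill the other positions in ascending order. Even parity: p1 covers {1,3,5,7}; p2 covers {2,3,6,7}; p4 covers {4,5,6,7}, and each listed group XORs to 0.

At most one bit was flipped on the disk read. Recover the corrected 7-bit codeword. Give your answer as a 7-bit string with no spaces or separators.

s1 (pos 1,3,5,7): 1⊕1⊕0⊕1 = 1
s2 (pos 2,3,6,7): 0⊕1⊕1⊕1 = 1
s4 (pos 4,5,6,7): 1⊕0⊕1⊕1 = 1
Syndrome s4…s1 = 111 → error at position 7.
Flip position 7: 1011011 → 1011010

1011010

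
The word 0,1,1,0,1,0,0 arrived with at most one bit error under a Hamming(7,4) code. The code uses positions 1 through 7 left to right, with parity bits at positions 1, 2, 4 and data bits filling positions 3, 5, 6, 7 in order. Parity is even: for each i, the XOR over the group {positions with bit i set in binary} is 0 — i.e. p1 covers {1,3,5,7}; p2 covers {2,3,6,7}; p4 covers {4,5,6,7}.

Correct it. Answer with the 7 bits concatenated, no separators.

s1 (pos 1,3,5,7): 0⊕1⊕1⊕0 = 0
s2 (pos 2,3,6,7): 1⊕1⊕0⊕0 = 0
s4 (pos 4,5,6,7): 0⊕1⊕0⊕0 = 1
Syndrome s4…s1 = 100 → error at position 4.
Flip position 4: 0110100 → 0111100

0111100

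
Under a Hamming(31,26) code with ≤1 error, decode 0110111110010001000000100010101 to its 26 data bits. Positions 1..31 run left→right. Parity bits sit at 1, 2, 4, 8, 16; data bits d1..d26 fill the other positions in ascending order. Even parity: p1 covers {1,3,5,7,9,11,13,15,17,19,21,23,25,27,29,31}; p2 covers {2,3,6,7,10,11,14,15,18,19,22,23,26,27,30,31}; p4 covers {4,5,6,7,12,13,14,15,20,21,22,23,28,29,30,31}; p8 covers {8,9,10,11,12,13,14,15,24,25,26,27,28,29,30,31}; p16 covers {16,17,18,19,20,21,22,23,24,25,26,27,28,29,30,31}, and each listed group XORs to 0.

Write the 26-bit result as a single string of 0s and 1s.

s1 (pos 1,3,5,7,9,11,13,15,17,19,21,23,25,27,29,31): 0⊕1⊕1⊕1⊕1⊕0⊕0⊕0⊕0⊕0⊕0⊕1⊕0⊕1⊕1⊕1 = 0
s2 (pos 2,3,6,7,10,11,14,15,18,19,22,23,26,27,30,31): 1⊕1⊕1⊕1⊕0⊕0⊕0⊕0⊕0⊕0⊕0⊕1⊕0⊕1⊕0⊕1 = 1
s4 (pos 4,5,6,7,12,13,14,15,20,21,22,23,28,29,30,31): 0⊕1⊕1⊕1⊕1⊕0⊕0⊕0⊕0⊕0⊕0⊕1⊕0⊕1⊕0⊕1 = 1
s8 (pos 8,9,10,11,12,13,14,15,24,25,26,27,28,29,30,31): 1⊕1⊕0⊕0⊕1⊕0⊕0⊕0⊕0⊕0⊕0⊕1⊕0⊕1⊕0⊕1 = 0
s16 (pos 16,17,18,19,20,21,22,23,24,25,26,27,28,29,30,31): 1⊕0⊕0⊕0⊕0⊕0⊕0⊕1⊕0⊕0⊕0⊕1⊕0⊕1⊕0⊕1 = 1
Syndrome s16…s1 = 10110 → error at position 22.
Flip position 22: 0110111110010001000000100010101 → 0110111110010001000001100010101
Read data bits from positions 3,5,6,7,9,10,11,12,13,14,15,17,18,19,20,21,22,23,24,25,26,27,28,29,30,31: 11111001000000001100010101

11111001000000001100010101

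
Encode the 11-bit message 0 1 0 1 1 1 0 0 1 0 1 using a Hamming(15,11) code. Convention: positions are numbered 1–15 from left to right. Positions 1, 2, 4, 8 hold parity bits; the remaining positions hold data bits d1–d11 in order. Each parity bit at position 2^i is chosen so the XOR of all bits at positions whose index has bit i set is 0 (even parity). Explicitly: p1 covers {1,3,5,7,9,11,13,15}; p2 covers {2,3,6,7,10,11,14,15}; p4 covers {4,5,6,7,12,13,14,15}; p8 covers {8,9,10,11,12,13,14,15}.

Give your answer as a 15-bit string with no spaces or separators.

110010101100101

Place data at non-parity positions: p1 p2 0 p4 1 0 1 p8 1 1 0 0 1 0 1
p1 (pos 1,3,5,7,9,11,13,15): XOR of data positions = 0⊕1⊕1⊕1⊕0⊕1⊕1 = 1
p2 (pos 2,3,6,7,10,11,14,15): XOR of data positions = 0⊕0⊕1⊕1⊕0⊕0⊕1 = 1
p4 (pos 4,5,6,7,12,13,14,15): XOR of data positions = 1⊕0⊕1⊕0⊕1⊕0⊕1 = 0
p8 (pos 8,9,10,11,12,13,14,15): XOR of data positions = 1⊕1⊕0⊕0⊕1⊕0⊕1 = 0
Codeword: 110010101100101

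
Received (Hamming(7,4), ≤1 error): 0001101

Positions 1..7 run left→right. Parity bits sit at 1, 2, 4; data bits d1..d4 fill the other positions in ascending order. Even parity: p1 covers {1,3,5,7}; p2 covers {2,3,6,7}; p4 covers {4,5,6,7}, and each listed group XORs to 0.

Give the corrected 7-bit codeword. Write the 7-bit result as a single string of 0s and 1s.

s1 (pos 1,3,5,7): 0⊕0⊕1⊕1 = 0
s2 (pos 2,3,6,7): 0⊕0⊕0⊕1 = 1
s4 (pos 4,5,6,7): 1⊕1⊕0⊕1 = 1
Syndrome s4…s1 = 110 → error at position 6.
Flip position 6: 0001101 → 0001111

0001111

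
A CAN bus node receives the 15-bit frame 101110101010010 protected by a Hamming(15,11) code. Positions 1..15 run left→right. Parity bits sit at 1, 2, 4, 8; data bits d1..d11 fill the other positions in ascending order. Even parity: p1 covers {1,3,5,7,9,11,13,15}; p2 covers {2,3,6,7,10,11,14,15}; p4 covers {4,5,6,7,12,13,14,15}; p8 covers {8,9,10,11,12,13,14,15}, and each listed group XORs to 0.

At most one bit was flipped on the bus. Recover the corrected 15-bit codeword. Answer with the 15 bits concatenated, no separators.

s1 (pos 1,3,5,7,9,11,13,15): 1⊕1⊕1⊕1⊕1⊕1⊕0⊕0 = 0
s2 (pos 2,3,6,7,10,11,14,15): 0⊕1⊕0⊕1⊕0⊕1⊕1⊕0 = 0
s4 (pos 4,5,6,7,12,13,14,15): 1⊕1⊕0⊕1⊕0⊕0⊕1⊕0 = 0
s8 (pos 8,9,10,11,12,13,14,15): 0⊕1⊕0⊕1⊕0⊕0⊕1⊕0 = 1
Syndrome s8…s1 = 1000 → error at position 8.
Flip position 8: 101110101010010 → 101110111010010

101110111010010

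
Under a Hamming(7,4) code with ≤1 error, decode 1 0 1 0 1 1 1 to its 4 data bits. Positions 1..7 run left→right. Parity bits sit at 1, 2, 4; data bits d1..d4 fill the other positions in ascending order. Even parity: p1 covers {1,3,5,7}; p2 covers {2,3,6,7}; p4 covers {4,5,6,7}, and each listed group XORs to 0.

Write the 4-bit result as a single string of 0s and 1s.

1101

s1 (pos 1,3,5,7): 1⊕1⊕1⊕1 = 0
s2 (pos 2,3,6,7): 0⊕1⊕1⊕1 = 1
s4 (pos 4,5,6,7): 0⊕1⊕1⊕1 = 1
Syndrome s4…s1 = 110 → error at position 6.
Flip position 6: 1010111 → 1010101
Read data bits from positions 3,5,6,7: 1101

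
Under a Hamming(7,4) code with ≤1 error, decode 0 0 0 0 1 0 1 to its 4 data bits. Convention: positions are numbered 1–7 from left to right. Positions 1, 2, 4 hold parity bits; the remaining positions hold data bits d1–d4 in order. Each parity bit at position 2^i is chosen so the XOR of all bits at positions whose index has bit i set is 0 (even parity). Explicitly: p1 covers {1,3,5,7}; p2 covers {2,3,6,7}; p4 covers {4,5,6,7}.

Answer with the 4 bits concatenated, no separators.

s1 (pos 1,3,5,7): 0⊕0⊕1⊕1 = 0
s2 (pos 2,3,6,7): 0⊕0⊕0⊕1 = 1
s4 (pos 4,5,6,7): 0⊕1⊕0⊕1 = 0
Syndrome s4…s1 = 010 → error at position 2.
Flip position 2: 0000101 → 0100101
Read data bits from positions 3,5,6,7: 0101

0101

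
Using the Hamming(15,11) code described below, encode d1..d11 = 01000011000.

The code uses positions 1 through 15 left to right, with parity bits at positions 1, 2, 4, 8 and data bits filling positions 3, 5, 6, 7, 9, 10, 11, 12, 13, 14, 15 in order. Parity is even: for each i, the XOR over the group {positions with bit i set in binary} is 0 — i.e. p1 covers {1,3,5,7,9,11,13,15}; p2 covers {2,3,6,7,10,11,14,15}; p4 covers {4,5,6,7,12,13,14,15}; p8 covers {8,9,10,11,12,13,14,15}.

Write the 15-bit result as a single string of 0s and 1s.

Place data at non-parity positions: p1 p2 0 p4 1 0 0 p8 0 0 1 1 0 0 0
p1 (pos 1,3,5,7,9,11,13,15): XOR of data positions = 0⊕1⊕0⊕0⊕1⊕0⊕0 = 0
p2 (pos 2,3,6,7,10,11,14,15): XOR of data positions = 0⊕0⊕0⊕0⊕1⊕0⊕0 = 1
p4 (pos 4,5,6,7,12,13,14,15): XOR of data positions = 1⊕0⊕0⊕1⊕0⊕0⊕0 = 0
p8 (pos 8,9,10,11,12,13,14,15): XOR of data positions = 0⊕0⊕1⊕1⊕0⊕0⊕0 = 0
Codeword: 010010000011000

010010000011000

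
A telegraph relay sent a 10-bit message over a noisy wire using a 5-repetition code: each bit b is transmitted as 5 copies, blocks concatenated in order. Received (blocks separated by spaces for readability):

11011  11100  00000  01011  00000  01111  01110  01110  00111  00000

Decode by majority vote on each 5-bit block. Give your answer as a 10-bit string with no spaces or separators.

1101011110

Block 1 (11011): 4 ones → 1
Block 2 (11100): 3 ones → 1
Block 3 (00000): 0 ones → 0
Block 4 (01011): 3 ones → 1
Block 5 (00000): 0 ones → 0
Block 6 (01111): 4 ones → 1
Block 7 (01110): 3 ones → 1
Block 8 (01110): 3 ones → 1
Block 9 (00111): 3 ones → 1
Block 10 (00000): 0 ones → 0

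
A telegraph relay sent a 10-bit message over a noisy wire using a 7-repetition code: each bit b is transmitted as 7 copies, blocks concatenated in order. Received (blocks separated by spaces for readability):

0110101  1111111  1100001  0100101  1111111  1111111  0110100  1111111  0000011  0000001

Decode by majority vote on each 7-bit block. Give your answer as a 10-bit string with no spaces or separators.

1100110100

Block 1 (0110101): 4 ones → 1
Block 2 (1111111): 7 ones → 1
Block 3 (1100001): 3 ones → 0
Block 4 (0100101): 3 ones → 0
Block 5 (1111111): 7 ones → 1
Block 6 (1111111): 7 ones → 1
Block 7 (0110100): 3 ones → 0
Block 8 (1111111): 7 ones → 1
Block 9 (0000011): 2 ones → 0
Block 10 (0000001): 1 one → 0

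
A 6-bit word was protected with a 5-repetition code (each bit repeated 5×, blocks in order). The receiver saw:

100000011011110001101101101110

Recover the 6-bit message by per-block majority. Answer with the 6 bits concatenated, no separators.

001011

Block 1 (10000): 1 one → 0
Block 2 (00110): 2 ones → 0
Block 3 (11110): 4 ones → 1
Block 4 (00110): 2 ones → 0
Block 5 (11011): 4 ones → 1
Block 6 (01110): 3 ones → 1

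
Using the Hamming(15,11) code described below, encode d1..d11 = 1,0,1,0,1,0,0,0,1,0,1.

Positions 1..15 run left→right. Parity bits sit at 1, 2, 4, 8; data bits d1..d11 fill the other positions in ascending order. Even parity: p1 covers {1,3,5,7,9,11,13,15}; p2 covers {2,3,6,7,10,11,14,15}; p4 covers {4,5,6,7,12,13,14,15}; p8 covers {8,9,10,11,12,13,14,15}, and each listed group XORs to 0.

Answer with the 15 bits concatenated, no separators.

011101011000101

Place data at non-parity positions: p1 p2 1 p4 0 1 0 p8 1 0 0 0 1 0 1
p1 (pos 1,3,5,7,9,11,13,15): XOR of data positions = 1⊕0⊕0⊕1⊕0⊕1⊕1 = 0
p2 (pos 2,3,6,7,10,11,14,15): XOR of data positions = 1⊕1⊕0⊕0⊕0⊕0⊕1 = 1
p4 (pos 4,5,6,7,12,13,14,15): XOR of data positions = 0⊕1⊕0⊕0⊕1⊕0⊕1 = 1
p8 (pos 8,9,10,11,12,13,14,15): XOR of data positions = 1⊕0⊕0⊕0⊕1⊕0⊕1 = 1
Codeword: 011101011000101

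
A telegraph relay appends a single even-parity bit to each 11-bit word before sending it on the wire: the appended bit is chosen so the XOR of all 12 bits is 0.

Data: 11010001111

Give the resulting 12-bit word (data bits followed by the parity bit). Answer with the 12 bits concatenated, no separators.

XOR of the 11 data bits: 1⊕1⊕0⊕1⊕0⊕0⊕0⊕1⊕1⊕1⊕1 = 1
Parity bit = 1 (so all 12 bits XOR to 0).

110100011111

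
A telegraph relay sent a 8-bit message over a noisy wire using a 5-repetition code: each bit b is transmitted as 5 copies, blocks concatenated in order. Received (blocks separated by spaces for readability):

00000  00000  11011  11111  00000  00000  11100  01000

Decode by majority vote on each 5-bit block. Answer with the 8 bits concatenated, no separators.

Block 1 (00000): 0 ones → 0
Block 2 (00000): 0 ones → 0
Block 3 (11011): 4 ones → 1
Block 4 (11111): 5 ones → 1
Block 5 (00000): 0 ones → 0
Block 6 (00000): 0 ones → 0
Block 7 (11100): 3 ones → 1
Block 8 (01000): 1 one → 0

00110010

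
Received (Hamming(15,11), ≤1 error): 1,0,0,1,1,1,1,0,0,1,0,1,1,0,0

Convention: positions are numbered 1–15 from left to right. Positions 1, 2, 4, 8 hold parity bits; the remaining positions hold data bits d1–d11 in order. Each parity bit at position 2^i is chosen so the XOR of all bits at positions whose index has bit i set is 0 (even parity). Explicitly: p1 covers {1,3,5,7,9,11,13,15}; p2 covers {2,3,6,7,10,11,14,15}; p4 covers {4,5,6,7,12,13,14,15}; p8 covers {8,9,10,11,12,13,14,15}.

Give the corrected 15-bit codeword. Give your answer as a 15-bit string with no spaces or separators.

100111100001100

s1 (pos 1,3,5,7,9,11,13,15): 1⊕0⊕1⊕1⊕0⊕0⊕1⊕0 = 0
s2 (pos 2,3,6,7,10,11,14,15): 0⊕0⊕1⊕1⊕1⊕0⊕0⊕0 = 1
s4 (pos 4,5,6,7,12,13,14,15): 1⊕1⊕1⊕1⊕1⊕1⊕0⊕0 = 0
s8 (pos 8,9,10,11,12,13,14,15): 0⊕0⊕1⊕0⊕1⊕1⊕0⊕0 = 1
Syndrome s8…s1 = 1010 → error at position 10.
Flip position 10: 100111100101100 → 100111100001100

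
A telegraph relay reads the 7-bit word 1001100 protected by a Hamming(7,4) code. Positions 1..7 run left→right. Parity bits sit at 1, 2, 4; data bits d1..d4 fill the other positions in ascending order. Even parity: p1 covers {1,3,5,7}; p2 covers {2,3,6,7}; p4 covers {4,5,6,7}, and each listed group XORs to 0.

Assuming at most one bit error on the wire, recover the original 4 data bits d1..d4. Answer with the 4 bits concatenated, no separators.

0100

s1 (pos 1,3,5,7): 1⊕0⊕1⊕0 = 0
s2 (pos 2,3,6,7): 0⊕0⊕0⊕0 = 0
s4 (pos 4,5,6,7): 1⊕1⊕0⊕0 = 0
Syndrome s4…s1 = 000 → no error.
Read data bits from positions 3,5,6,7: 0100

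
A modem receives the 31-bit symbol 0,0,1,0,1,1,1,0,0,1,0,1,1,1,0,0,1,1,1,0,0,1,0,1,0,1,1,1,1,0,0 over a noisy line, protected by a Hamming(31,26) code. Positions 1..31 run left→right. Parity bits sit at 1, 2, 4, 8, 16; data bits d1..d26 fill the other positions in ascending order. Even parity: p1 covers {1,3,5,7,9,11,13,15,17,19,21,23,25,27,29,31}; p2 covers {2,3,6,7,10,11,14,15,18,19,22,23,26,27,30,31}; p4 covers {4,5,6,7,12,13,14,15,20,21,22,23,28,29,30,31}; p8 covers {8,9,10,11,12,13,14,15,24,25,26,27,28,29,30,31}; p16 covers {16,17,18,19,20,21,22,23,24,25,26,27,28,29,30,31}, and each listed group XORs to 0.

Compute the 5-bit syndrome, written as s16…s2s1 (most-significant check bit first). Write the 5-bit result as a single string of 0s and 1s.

s1 (pos 1,3,5,7,9,11,13,15,17,19,21,23,25,27,29,31): 0⊕1⊕1⊕1⊕0⊕0⊕1⊕0⊕1⊕1⊕0⊕0⊕0⊕1⊕1⊕0 = 0
s2 (pos 2,3,6,7,10,11,14,15,18,19,22,23,26,27,30,31): 0⊕1⊕1⊕1⊕1⊕0⊕1⊕0⊕1⊕1⊕1⊕0⊕1⊕1⊕0⊕0 = 0
s4 (pos 4,5,6,7,12,13,14,15,20,21,22,23,28,29,30,31): 0⊕1⊕1⊕1⊕1⊕1⊕1⊕0⊕0⊕0⊕1⊕0⊕1⊕1⊕0⊕0 = 1
s8 (pos 8,9,10,11,12,13,14,15,24,25,26,27,28,29,30,31): 0⊕0⊕1⊕0⊕1⊕1⊕1⊕0⊕1⊕0⊕1⊕1⊕1⊕1⊕0⊕0 = 1
s16 (pos 16,17,18,19,20,21,22,23,24,25,26,27,28,29,30,31): 0⊕1⊕1⊕1⊕0⊕0⊕1⊕0⊕1⊕0⊕1⊕1⊕1⊕1⊕0⊕0 = 1
Syndrome s16…s1 = 11100 → error at position 28.

11100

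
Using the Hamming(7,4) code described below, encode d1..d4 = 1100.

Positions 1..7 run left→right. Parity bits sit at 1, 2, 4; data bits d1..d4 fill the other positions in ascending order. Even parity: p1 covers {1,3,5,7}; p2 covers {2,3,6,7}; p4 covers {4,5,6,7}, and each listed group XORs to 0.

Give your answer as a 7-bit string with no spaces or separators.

Place data at non-parity positions: p1 p2 1 p4 1 0 0
p1 (pos 1,3,5,7): XOR of data positions = 1⊕1⊕0 = 0
p2 (pos 2,3,6,7): XOR of data positions = 1⊕0⊕0 = 1
p4 (pos 4,5,6,7): XOR of data positions = 1⊕0⊕0 = 1
Codeword: 0111100

0111100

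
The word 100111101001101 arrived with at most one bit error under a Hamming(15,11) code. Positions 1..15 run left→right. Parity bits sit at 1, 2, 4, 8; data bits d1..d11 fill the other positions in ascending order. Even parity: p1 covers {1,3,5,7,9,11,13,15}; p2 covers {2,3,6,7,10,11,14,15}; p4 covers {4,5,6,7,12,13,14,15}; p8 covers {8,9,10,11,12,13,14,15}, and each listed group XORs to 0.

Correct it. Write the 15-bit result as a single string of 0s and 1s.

s1 (pos 1,3,5,7,9,11,13,15): 1⊕0⊕1⊕1⊕1⊕0⊕1⊕1 = 0
s2 (pos 2,3,6,7,10,11,14,15): 0⊕0⊕1⊕1⊕0⊕0⊕0⊕1 = 1
s4 (pos 4,5,6,7,12,13,14,15): 1⊕1⊕1⊕1⊕1⊕1⊕0⊕1 = 1
s8 (pos 8,9,10,11,12,13,14,15): 0⊕1⊕0⊕0⊕1⊕1⊕0⊕1 = 0
Syndrome s8…s1 = 0110 → error at position 6.
Flip position 6: 100111101001101 → 100110101001101

100110101001101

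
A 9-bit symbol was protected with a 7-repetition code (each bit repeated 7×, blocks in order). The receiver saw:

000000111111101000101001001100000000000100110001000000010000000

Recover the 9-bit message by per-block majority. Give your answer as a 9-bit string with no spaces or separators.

Block 1 (0000001): 1 one → 0
Block 2 (1111110): 6 ones → 1
Block 3 (1000101): 3 ones → 0
Block 4 (0010011): 3 ones → 0
Block 5 (0000000): 0 ones → 0
Block 6 (0000100): 1 one → 0
Block 7 (1100010): 3 ones → 0
Block 8 (0000001): 1 one → 0
Block 9 (0000000): 0 ones → 0

010000000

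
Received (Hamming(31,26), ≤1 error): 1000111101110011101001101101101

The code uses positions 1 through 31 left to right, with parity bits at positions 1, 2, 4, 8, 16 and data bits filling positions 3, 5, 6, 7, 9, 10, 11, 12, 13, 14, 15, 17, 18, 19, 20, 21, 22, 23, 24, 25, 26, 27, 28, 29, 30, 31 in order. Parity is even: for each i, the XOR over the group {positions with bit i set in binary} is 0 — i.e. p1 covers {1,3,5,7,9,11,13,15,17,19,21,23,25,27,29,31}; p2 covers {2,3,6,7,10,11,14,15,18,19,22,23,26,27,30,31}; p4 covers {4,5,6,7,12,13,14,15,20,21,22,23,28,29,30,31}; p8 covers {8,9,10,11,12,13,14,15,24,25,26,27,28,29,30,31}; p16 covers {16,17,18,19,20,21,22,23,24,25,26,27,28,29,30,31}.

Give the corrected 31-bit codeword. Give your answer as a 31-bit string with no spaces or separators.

0000111101110011101001101101101

s1 (pos 1,3,5,7,9,11,13,15,17,19,21,23,25,27,29,31): 1⊕0⊕1⊕1⊕0⊕1⊕0⊕1⊕1⊕1⊕0⊕1⊕1⊕0⊕1⊕1 = 1
s2 (pos 2,3,6,7,10,11,14,15,18,19,22,23,26,27,30,31): 0⊕0⊕1⊕1⊕1⊕1⊕0⊕1⊕0⊕1⊕1⊕1⊕1⊕0⊕0⊕1 = 0
s4 (pos 4,5,6,7,12,13,14,15,20,21,22,23,28,29,30,31): 0⊕1⊕1⊕1⊕1⊕0⊕0⊕1⊕0⊕0⊕1⊕1⊕1⊕1⊕0⊕1 = 0
s8 (pos 8,9,10,11,12,13,14,15,24,25,26,27,28,29,30,31): 1⊕0⊕1⊕1⊕1⊕0⊕0⊕1⊕0⊕1⊕1⊕0⊕1⊕1⊕0⊕1 = 0
s16 (pos 16,17,18,19,20,21,22,23,24,25,26,27,28,29,30,31): 1⊕1⊕0⊕1⊕0⊕0⊕1⊕1⊕0⊕1⊕1⊕0⊕1⊕1⊕0⊕1 = 0
Syndrome s16…s1 = 00001 → error at position 1.
Flip position 1: 1000111101110011101001101101101 → 0000111101110011101001101101101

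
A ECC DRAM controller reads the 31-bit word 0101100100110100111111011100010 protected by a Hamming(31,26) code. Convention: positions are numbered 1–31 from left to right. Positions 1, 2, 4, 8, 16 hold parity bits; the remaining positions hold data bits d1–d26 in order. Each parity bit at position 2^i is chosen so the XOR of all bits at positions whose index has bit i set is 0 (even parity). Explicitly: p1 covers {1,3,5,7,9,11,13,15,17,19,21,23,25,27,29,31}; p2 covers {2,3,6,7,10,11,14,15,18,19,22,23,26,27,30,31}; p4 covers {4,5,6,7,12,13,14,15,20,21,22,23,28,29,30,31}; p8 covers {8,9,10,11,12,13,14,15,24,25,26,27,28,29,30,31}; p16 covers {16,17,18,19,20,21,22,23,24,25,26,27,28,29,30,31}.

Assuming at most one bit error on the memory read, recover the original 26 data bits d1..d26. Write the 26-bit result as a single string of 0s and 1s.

s1 (pos 1,3,5,7,9,11,13,15,17,19,21,23,25,27,29,31): 0⊕0⊕1⊕0⊕0⊕1⊕0⊕0⊕1⊕1⊕1⊕0⊕1⊕0⊕0⊕0 = 0
s2 (pos 2,3,6,7,10,11,14,15,18,19,22,23,26,27,30,31): 1⊕0⊕0⊕0⊕0⊕1⊕1⊕0⊕1⊕1⊕1⊕0⊕1⊕0⊕1⊕0 = 0
s4 (pos 4,5,6,7,12,13,14,15,20,21,22,23,28,29,30,31): 1⊕1⊕0⊕0⊕1⊕0⊕1⊕0⊕1⊕1⊕1⊕0⊕0⊕0⊕1⊕0 = 0
s8 (pos 8,9,10,11,12,13,14,15,24,25,26,27,28,29,30,31): 1⊕0⊕0⊕1⊕1⊕0⊕1⊕0⊕1⊕1⊕1⊕0⊕0⊕0⊕1⊕0 = 0
s16 (pos 16,17,18,19,20,21,22,23,24,25,26,27,28,29,30,31): 0⊕1⊕1⊕1⊕1⊕1⊕1⊕0⊕1⊕1⊕1⊕0⊕0⊕0⊕1⊕0 = 0
Syndrome s16…s1 = 00000 → no error.
Read data bits from positions 3,5,6,7,9,10,11,12,13,14,15,17,18,19,20,21,22,23,24,25,26,27,28,29,30,31: 01000011010111111011100010

01000011010111111011100010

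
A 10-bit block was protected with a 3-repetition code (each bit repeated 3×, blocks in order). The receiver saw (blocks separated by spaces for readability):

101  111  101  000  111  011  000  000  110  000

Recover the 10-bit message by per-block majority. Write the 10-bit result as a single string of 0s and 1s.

Block 1 (101): 2 ones → 1
Block 2 (111): 3 ones → 1
Block 3 (101): 2 ones → 1
Block 4 (000): 0 ones → 0
Block 5 (111): 3 ones → 1
Block 6 (011): 2 ones → 1
Block 7 (000): 0 ones → 0
Block 8 (000): 0 ones → 0
Block 9 (110): 2 ones → 1
Block 10 (000): 0 ones → 0

1110110010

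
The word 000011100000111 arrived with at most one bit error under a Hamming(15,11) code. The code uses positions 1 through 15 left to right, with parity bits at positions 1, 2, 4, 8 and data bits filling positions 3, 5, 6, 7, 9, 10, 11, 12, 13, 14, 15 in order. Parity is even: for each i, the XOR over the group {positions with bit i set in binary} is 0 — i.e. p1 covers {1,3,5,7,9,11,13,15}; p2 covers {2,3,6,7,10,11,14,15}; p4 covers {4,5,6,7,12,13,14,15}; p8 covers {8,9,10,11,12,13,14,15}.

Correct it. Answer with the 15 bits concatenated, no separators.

s1 (pos 1,3,5,7,9,11,13,15): 0⊕0⊕1⊕1⊕0⊕0⊕1⊕1 = 0
s2 (pos 2,3,6,7,10,11,14,15): 0⊕0⊕1⊕1⊕0⊕0⊕1⊕1 = 0
s4 (pos 4,5,6,7,12,13,14,15): 0⊕1⊕1⊕1⊕0⊕1⊕1⊕1 = 0
s8 (pos 8,9,10,11,12,13,14,15): 0⊕0⊕0⊕0⊕0⊕1⊕1⊕1 = 1
Syndrome s8…s1 = 1000 → error at position 8.
Flip position 8: 000011100000111 → 000011110000111

000011110000111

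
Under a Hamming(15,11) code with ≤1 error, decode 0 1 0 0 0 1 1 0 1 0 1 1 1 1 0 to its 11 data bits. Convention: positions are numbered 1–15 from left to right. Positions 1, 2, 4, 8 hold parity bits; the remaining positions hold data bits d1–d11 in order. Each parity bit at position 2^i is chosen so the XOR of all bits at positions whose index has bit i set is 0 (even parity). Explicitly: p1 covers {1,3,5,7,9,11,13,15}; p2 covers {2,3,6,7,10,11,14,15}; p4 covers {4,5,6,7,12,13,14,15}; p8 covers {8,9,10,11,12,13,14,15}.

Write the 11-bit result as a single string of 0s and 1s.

00111011100

s1 (pos 1,3,5,7,9,11,13,15): 0⊕0⊕0⊕1⊕1⊕1⊕1⊕0 = 0
s2 (pos 2,3,6,7,10,11,14,15): 1⊕0⊕1⊕1⊕0⊕1⊕1⊕0 = 1
s4 (pos 4,5,6,7,12,13,14,15): 0⊕0⊕1⊕1⊕1⊕1⊕1⊕0 = 1
s8 (pos 8,9,10,11,12,13,14,15): 0⊕1⊕0⊕1⊕1⊕1⊕1⊕0 = 1
Syndrome s8…s1 = 1110 → error at position 14.
Flip position 14: 010001101011110 → 010001101011100
Read data bits from positions 3,5,6,7,9,10,11,12,13,14,15: 00111011100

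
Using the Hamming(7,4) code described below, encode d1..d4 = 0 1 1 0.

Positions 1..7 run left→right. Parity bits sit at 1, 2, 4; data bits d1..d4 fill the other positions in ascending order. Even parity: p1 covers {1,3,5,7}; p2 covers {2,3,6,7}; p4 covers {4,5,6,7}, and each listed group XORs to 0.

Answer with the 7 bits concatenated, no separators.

1100110

Place data at non-parity positions: p1 p2 0 p4 1 1 0
p1 (pos 1,3,5,7): XOR of data positions = 0⊕1⊕0 = 1
p2 (pos 2,3,6,7): XOR of data positions = 0⊕1⊕0 = 1
p4 (pos 4,5,6,7): XOR of data positions = 1⊕1⊕0 = 0
Codeword: 1100110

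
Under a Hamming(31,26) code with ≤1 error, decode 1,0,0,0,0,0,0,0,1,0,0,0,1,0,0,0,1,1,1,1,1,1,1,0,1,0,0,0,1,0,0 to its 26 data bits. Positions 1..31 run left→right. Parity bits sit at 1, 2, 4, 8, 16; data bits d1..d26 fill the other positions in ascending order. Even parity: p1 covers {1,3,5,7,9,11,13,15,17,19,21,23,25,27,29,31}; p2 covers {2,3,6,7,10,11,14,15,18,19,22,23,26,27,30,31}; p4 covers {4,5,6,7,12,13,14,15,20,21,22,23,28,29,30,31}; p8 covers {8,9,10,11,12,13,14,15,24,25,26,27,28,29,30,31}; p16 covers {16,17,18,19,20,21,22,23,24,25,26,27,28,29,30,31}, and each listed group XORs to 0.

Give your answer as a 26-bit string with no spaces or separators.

s1 (pos 1,3,5,7,9,11,13,15,17,19,21,23,25,27,29,31): 1⊕0⊕0⊕0⊕1⊕0⊕1⊕0⊕1⊕1⊕1⊕1⊕1⊕0⊕1⊕0 = 1
s2 (pos 2,3,6,7,10,11,14,15,18,19,22,23,26,27,30,31): 0⊕0⊕0⊕0⊕0⊕0⊕0⊕0⊕1⊕1⊕1⊕1⊕0⊕0⊕0⊕0 = 0
s4 (pos 4,5,6,7,12,13,14,15,20,21,22,23,28,29,30,31): 0⊕0⊕0⊕0⊕0⊕1⊕0⊕0⊕1⊕1⊕1⊕1⊕0⊕1⊕0⊕0 = 0
s8 (pos 8,9,10,11,12,13,14,15,24,25,26,27,28,29,30,31): 0⊕1⊕0⊕0⊕0⊕1⊕0⊕0⊕0⊕1⊕0⊕0⊕0⊕1⊕0⊕0 = 0
s16 (pos 16,17,18,19,20,21,22,23,24,25,26,27,28,29,30,31): 0⊕1⊕1⊕1⊕1⊕1⊕1⊕1⊕0⊕1⊕0⊕0⊕0⊕1⊕0⊕0 = 1
Syndrome s16…s1 = 10001 → error at position 17.
Flip position 17: 1000000010001000111111101000100 → 1000000010001000011111101000100
Read data bits from positions 3,5,6,7,9,10,11,12,13,14,15,17,18,19,20,21,22,23,24,25,26,27,28,29,30,31: 00001000100011111101000100

00001000100011111101000100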